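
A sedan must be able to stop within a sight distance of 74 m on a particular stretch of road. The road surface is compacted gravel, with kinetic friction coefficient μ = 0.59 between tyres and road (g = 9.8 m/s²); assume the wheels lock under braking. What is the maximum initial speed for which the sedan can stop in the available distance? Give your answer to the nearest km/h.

Maximum speed ≈ 105 km/h

a = μg = 0.59 × 9.8 = 5.782 m/s².
v²/(2a) = d ⇒ v = √(2 × 5.782 × 74) = √855.74 = 29.2530 m/s.
29.2530 m/s × 3.6 = 105.311 km/h.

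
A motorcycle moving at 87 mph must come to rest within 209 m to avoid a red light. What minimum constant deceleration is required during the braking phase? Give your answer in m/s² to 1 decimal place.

Required deceleration ≈ 3.6 m/s²

87 mph × 0.44704 = 38.8925 m/s.
v² = 2a·d ⇒ a = v²/(2d) = 38.8925² / (2 × 209.000) = 1512.627 / 418.000 = 3.6187 m/s².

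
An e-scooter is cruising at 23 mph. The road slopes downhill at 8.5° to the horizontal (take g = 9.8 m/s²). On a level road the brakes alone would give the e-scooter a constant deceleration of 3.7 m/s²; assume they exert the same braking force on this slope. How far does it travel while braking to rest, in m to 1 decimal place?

23 mph × 0.44704 = 10.2819 m/s.
Gravity along the downhill slope reduces the braking deceleration: a_eff = 3.700 − 9.8·sin 8.5° = 3.700 − 1.449 = 2.251 m/s².
Braking distance = v²/(2a) = 10.2819² / (2 × 2.251) = 105.717 / 4.502 = 23.482 m.

Braking distance ≈ 23.5 m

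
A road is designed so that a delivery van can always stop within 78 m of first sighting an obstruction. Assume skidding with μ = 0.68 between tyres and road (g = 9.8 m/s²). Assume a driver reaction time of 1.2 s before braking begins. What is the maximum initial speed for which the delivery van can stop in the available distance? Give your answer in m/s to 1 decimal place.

Maximum speed ≈ 25.2 m/s

a = μg = 0.68 × 9.8 = 6.664 m/s².
Stopping distance: v·t_r + v²/(2a) = 78 with t_r = 1.2 s and a = 6.664 m/s².
So v² + 15.994 v − 1039.58 = 0.
Positive root: v = −a·t_r + √((a·t_r)² + 2a·d) = −7.997 + √(63.952 + 1039.58) = 25.2225 m/s.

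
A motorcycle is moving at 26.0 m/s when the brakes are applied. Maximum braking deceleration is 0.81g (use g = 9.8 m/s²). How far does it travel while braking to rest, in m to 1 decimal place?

a = 0.81 × 9.8 = 7.938 m/s².
Braking distance = v²/(2a) = 26.0000² / (2 × 7.938) = 676.000 / 15.876 = 42.580 m.

Braking distance ≈ 42.6 m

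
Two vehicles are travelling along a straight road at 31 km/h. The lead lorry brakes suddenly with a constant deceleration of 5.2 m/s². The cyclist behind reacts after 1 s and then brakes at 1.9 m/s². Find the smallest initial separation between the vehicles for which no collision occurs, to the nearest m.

Minimum gap ≈ 21 m

31 km/h ÷ 3.6 = 8.6111 m/s.
Leader travels v²/(2a_L) = 74.151 / 10.400 = 7.130 m before stopping.
Follower covers v·t_r = 8.6111 × 1 = 8.611 m while reacting, then v²/(2a_F) = 74.151 / 3.800 = 19.513 m while braking, for a total of 8.611 + 19.513 = 28.124 m.
Since a_F ≤ a_L and the follower starts braking later, the follower is never slower than the leader, so the closest approach is when both have stopped.
Minimum gap = 28.124 − 7.130 = 20.994 m.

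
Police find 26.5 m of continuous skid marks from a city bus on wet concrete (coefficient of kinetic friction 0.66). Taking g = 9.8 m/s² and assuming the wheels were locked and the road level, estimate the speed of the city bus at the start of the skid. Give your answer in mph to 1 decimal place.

Deceleration a = μg = 0.66 × 9.8 = 6.468 m/s².
v = √(2a·d) = √(2 × 6.468 × 26.5) = √342.804 = 18.5150 m/s.
= 18.5150 ÷ 0.44704 = 41.417 mph.

Initial speed ≈ 41.4 mph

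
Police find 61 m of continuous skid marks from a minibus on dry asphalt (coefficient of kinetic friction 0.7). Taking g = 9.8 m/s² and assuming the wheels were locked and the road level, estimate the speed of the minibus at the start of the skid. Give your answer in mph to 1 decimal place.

Initial speed ≈ 64.7 mph

Deceleration a = μg = 0.7 × 9.8 = 6.860 m/s².
v = √(2a·d) = √(2 × 6.860 × 61) = √836.920 = 28.9296 m/s.
= 28.9296 ÷ 0.44704 = 64.714 mph.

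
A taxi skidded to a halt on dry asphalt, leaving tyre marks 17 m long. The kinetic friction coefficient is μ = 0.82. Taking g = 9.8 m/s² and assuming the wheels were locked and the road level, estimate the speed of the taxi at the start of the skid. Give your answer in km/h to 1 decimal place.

Initial speed ≈ 59.5 km/h

Deceleration a = μg = 0.82 × 9.8 = 8.036 m/s².
v = √(2a·d) = √(2 × 8.036 × 17) = √273.224 = 16.5295 m/s.
= 16.5295 × 3.6 = 59.506 km/h.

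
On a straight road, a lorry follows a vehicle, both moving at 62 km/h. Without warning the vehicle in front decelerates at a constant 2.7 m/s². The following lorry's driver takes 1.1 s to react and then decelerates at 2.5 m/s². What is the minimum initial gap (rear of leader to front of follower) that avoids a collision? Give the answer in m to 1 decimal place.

Minimum gap ≈ 23.3 m

62 km/h ÷ 3.6 = 17.2222 m/s.
Leader travels v²/(2a_L) = 296.604 / 5.400 = 54.927 m before stopping.
Follower covers v·t_r = 17.2222 × 1.1 = 18.944 m while reacting, then v²/(2a_F) = 296.604 / 5.000 = 59.321 m while braking, for a total of 18.944 + 59.321 = 78.265 m.
Since a_F ≤ a_L and the follower starts braking later, the follower is never slower than the leader, so the closest approach is when both have stopped.
Minimum gap = 78.265 − 54.927 = 23.338 m.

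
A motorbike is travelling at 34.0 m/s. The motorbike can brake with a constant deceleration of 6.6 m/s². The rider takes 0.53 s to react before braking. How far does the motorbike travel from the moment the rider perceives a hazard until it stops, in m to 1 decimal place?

Total stopping distance ≈ 105.6 m

Reaction distance = v·t_r = 34.0000 × 0.53 = 18.020 m.
Braking distance = v²/(2a) = 34.0000² / (2 × 6.600) = 1156.000 / 13.200 = 87.576 m.
Total = 18.020 + 87.576 = 105.596 m.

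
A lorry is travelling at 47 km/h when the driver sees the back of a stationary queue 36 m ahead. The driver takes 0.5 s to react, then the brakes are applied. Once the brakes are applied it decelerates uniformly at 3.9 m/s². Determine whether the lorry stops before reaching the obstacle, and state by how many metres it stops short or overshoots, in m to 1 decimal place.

Yes — it stops 7.6 m short of the obstacle

47 km/h ÷ 3.6 = 13.0556 m/s.
Reaction distance = 13.0556 × 0.5 = 6.528 m.
Braking distance = v²/(2a) = 170.449 / 7.800 = 21.852 m.
Total stopping distance = 6.528 + 21.852 = 28.380 m, vs 36 m available — it stops with 36 − 28.380 = 7.620 m to spare.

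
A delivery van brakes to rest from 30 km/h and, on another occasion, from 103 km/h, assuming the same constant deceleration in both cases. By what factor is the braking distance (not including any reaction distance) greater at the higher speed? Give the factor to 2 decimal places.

Braking distance d = v²/(2a), so with a fixed, d ∝ v².
Factor = (103/30)² = 3.4333² = 11.7875.

Factor ≈ 11.79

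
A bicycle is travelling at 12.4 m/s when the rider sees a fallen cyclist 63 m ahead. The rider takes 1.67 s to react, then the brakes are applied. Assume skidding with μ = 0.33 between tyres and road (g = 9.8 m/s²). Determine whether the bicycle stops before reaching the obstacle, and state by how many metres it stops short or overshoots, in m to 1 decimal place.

a = μg = 0.33 × 9.8 = 3.234 m/s².
Reaction distance = 12.4000 × 1.67 = 20.708 m.
Braking distance = v²/(2a) = 153.760 / 6.468 = 23.772 m.
Total stopping distance = 20.708 + 23.772 = 44.480 m, vs 63 m available — it stops with 63 − 44.480 = 18.520 m to spare.

Yes — it stops 18.5 m short of the obstacle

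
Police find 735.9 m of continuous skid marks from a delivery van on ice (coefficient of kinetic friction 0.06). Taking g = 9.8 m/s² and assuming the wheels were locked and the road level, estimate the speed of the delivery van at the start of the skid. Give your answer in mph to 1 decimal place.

Deceleration a = μg = 0.06 × 9.8 = 0.588 m/s².
v = √(2a·d) = √(2 × 0.588 × 735.9) = √865.418 = 29.4180 m/s.
= 29.4180 ÷ 0.44704 = 65.806 mph.

Initial speed ≈ 65.8 mph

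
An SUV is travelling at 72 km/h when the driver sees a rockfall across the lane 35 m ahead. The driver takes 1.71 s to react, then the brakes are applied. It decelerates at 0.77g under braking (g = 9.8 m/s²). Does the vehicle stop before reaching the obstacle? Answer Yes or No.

No

72 km/h ÷ 3.6 = 20.0000 m/s.
a = 0.77 × 9.8 = 7.546 m/s².
Reaction distance = 20.0000 × 1.71 = 34.200 m.
Braking distance = v²/(2a) = 400.000 / 15.092 = 26.504 m.
Total stopping distance = 34.200 + 26.504 = 60.704 m, vs 35 m available — it cannot stop in time and overshoots by 60.704 − 35 = 25.704 m.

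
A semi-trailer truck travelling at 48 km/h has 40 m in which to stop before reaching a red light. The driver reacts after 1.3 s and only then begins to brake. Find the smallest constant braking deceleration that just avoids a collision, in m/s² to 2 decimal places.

Required deceleration ≈ 3.92 m/s²

48 km/h ÷ 3.6 = 13.3333 m/s.
Distance covered during reaction = 13.3333 × 1.3 = 17.333 m.
Distance available for braking: 40 − 17.333 = 22.667 m.
v² = 2a·d ⇒ a = v²/(2d) = 13.3333² / (2 × 22.667) = 177.777 / 45.334 = 3.9215 m/s².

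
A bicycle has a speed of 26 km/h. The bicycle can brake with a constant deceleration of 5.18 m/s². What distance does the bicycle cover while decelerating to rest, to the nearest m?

26 km/h ÷ 3.6 = 7.2222 m/s.
Braking distance = v²/(2a) = 7.2222² / (2 × 5.180) = 52.160 / 10.360 = 5.035 m.

Braking distance ≈ 5 m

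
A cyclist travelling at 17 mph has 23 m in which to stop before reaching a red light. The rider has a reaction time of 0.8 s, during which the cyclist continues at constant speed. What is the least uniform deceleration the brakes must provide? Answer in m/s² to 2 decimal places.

Required deceleration ≈ 1.71 m/s²

17 mph × 0.44704 = 7.5997 m/s.
Distance covered during reaction = 7.5997 × 0.8 = 6.080 m.
Distance available for braking: 23 − 6.080 = 16.920 m.
v² = 2a·d ⇒ a = v²/(2d) = 7.5997² / (2 × 16.920) = 57.755 / 33.840 = 1.7067 m/s².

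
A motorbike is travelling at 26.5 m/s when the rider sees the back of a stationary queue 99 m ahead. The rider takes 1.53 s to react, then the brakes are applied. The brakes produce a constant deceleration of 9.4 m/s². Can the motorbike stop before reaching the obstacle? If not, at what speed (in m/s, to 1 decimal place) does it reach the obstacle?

Reaction distance = 26.5000 × 1.53 = 40.545 m.
Braking distance = v²/(2a) = 702.250 / 18.800 = 37.354 m.
Total stopping distance = 40.545 + 37.354 = 77.899 m, vs 99 m available — it stops with 99 − 77.899 = 21.101 m to spare.

Yes — it stops about 21.1 m short of the obstacle, so it never reaches it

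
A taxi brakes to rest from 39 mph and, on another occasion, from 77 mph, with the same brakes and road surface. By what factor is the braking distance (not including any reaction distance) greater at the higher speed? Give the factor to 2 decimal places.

Factor ≈ 3.90

Braking distance d = v²/(2a), so with a fixed, d ∝ v².
Factor = (77/39)² = 1.9744² = 3.8983.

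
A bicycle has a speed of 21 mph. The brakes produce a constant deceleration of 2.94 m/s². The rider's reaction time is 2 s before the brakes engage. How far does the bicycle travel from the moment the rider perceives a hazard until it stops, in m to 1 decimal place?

21 mph × 0.44704 = 9.3878 m/s.
Reaction distance = v·t_r = 9.3878 × 2 = 18.776 m.
Braking distance = v²/(2a) = 9.3878² / (2 × 2.940) = 88.131 / 5.880 = 14.988 m.
Total = 18.776 + 14.988 = 33.764 m.

Total stopping distance ≈ 33.8 m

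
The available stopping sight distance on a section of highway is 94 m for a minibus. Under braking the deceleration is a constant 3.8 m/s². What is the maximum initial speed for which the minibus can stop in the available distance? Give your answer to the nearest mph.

Maximum speed ≈ 60 mph

v²/(2a) = d ⇒ v = √(2 × 3.800 × 94) = √714.40 = 26.7283 m/s.
26.7283 m/s ÷ 0.44704 = 59.790 mph.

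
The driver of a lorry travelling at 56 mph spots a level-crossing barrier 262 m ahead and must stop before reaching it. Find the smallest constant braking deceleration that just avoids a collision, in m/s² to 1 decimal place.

56 mph × 0.44704 = 25.0342 m/s.
v² = 2a·d ⇒ a = v²/(2d) = 25.0342² / (2 × 262.000) = 626.711 / 524.000 = 1.1960 m/s².

Required deceleration ≈ 1.2 m/s²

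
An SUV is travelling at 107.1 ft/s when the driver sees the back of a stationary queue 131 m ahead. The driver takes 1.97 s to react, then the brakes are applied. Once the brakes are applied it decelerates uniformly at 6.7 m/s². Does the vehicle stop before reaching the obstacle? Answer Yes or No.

107.1 ft/s × 0.3048 = 32.6441 m/s.
Reaction distance = 32.6441 × 1.97 = 64.309 m.
Braking distance = v²/(2a) = 1065.637 / 13.400 = 79.525 m.
Total stopping distance = 64.309 + 79.525 = 143.834 m, vs 131 m available — it cannot stop in time and overshoots by 143.834 − 131 = 12.834 m.

No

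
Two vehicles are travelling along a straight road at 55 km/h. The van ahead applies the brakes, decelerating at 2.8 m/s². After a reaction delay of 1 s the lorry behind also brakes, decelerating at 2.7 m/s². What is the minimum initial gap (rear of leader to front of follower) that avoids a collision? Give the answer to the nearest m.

Minimum gap ≈ 17 m

55 km/h ÷ 3.6 = 15.2778 m/s.
Leader travels v²/(2a_L) = 233.411 / 5.600 = 41.681 m before stopping.
Follower covers v·t_r = 15.2778 × 1 = 15.278 m while reacting, then v²/(2a_F) = 233.411 / 5.400 = 43.224 m while braking, for a total of 15.278 + 43.224 = 58.502 m.
Since a_F ≤ a_L and the follower starts braking later, the follower is never slower than the leader, so the closest approach is when both have stopped.
Minimum gap = 58.502 − 41.681 = 16.821 m.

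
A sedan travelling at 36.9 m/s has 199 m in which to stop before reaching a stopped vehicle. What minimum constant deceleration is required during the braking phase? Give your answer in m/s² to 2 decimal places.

Required deceleration ≈ 3.42 m/s²

v² = 2a·d ⇒ a = v²/(2d) = 36.9000² / (2 × 199.000) = 1361.610 / 398.000 = 3.4211 m/s².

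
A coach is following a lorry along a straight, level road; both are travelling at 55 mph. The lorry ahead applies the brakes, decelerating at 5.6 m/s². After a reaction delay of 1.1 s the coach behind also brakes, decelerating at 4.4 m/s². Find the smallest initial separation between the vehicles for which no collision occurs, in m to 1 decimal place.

55 mph × 0.44704 = 24.5872 m/s.
Leader travels v²/(2a_L) = 604.530 / 11.200 = 53.976 m before stopping.
Follower covers v·t_r = 24.5872 × 1.1 = 27.046 m while reacting, then v²/(2a_F) = 604.530 / 8.800 = 68.697 m while braking, for a total of 27.046 + 68.697 = 95.743 m.
Since a_F ≤ a_L and the follower starts braking later, the follower is never slower than the leader, so the closest approach is when both have stopped.
Minimum gap = 95.743 − 53.976 = 41.767 m.

Minimum gap ≈ 41.8 m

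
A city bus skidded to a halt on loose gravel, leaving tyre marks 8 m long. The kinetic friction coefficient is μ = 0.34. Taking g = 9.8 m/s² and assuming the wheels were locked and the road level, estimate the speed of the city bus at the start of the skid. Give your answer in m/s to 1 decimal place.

Initial speed ≈ 7.3 m/s

Deceleration a = μg = 0.34 × 9.8 = 3.332 m/s².
v = √(2a·d) = √(2 × 3.332 × 8) = √53.312 = 7.3015 m/s.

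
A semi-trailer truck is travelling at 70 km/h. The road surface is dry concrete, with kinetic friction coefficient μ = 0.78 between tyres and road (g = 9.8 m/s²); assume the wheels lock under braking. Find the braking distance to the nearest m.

Braking distance ≈ 25 m

70 km/h ÷ 3.6 = 19.4444 m/s.
a = μg = 0.78 × 9.8 = 7.644 m/s².
Braking distance = v²/(2a) = 19.4444² / (2 × 7.644) = 378.085 / 15.288 = 24.731 m.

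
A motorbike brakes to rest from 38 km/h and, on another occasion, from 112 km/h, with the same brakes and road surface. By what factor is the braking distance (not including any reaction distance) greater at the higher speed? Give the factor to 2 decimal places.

Factor ≈ 8.69

Braking distance d = v²/(2a), so with a fixed, d ∝ v².
Factor = (112/38)² = 2.9474² = 8.6872.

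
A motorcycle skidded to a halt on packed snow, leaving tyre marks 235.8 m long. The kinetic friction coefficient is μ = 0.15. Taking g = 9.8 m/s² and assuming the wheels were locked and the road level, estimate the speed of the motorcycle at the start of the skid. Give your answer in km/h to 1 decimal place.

Deceleration a = μg = 0.15 × 9.8 = 1.470 m/s².
v = √(2a·d) = √(2 × 1.470 × 235.8) = √693.252 = 26.3297 m/s.
= 26.3297 × 3.6 = 94.787 km/h.

Initial speed ≈ 94.8 km/h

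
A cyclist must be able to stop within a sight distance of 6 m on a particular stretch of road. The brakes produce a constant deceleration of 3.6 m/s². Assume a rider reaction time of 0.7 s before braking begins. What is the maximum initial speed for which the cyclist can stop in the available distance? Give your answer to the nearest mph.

Stopping distance: v·t_r + v²/(2a) = 6 with t_r = 0.7 s and a = 3.600 m/s².
So v² + 5.040 v − 43.20 = 0.
Positive root: v = −a·t_r + √((a·t_r)² + 2a·d) = −2.520 + √(6.350 + 43.20) = 4.5192 m/s.
4.5192 m/s ÷ 0.44704 = 10.109 mph.

Maximum speed ≈ 10 mph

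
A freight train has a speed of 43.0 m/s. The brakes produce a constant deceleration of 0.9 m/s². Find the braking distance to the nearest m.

Braking distance = v²/(2a) = 43.0000² / (2 × 0.900) = 1849.000 / 1.800 = 1027.222 m.

Braking distance ≈ 1027 m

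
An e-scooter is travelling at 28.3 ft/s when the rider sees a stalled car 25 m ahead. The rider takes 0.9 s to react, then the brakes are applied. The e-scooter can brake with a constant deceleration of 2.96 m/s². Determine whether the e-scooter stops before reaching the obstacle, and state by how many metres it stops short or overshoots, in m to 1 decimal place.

28.3 ft/s × 0.3048 = 8.6258 m/s.
Reaction distance = 8.6258 × 0.9 = 7.763 m.
Braking distance = v²/(2a) = 74.404 / 5.920 = 12.568 m.
Total stopping distance = 7.763 + 12.568 = 20.331 m, vs 25 m available — it stops with 25 − 20.331 = 4.669 m to spare.

Yes — it stops 4.7 m short of the obstacle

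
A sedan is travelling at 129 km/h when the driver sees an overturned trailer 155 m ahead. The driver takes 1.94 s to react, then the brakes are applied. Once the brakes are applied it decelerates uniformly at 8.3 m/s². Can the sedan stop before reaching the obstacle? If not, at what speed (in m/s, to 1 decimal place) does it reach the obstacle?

129 km/h ÷ 3.6 = 35.8333 m/s.
Reaction distance = 35.8333 × 1.94 = 69.517 m.
Braking distance = v²/(2a) = 1284.025 / 16.600 = 77.351 m.
Total stopping distance = 69.517 + 77.351 = 146.868 m, vs 155 m available — it stops with 155 − 146.868 = 8.132 m to spare.

Yes — it stops about 8.1 m short of the obstacle, so it never reaches it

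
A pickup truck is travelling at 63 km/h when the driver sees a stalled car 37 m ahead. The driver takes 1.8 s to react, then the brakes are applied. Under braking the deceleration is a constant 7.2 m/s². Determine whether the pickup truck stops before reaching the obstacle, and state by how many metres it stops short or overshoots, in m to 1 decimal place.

No — it overshoots by 15.8 m

63 km/h ÷ 3.6 = 17.5000 m/s.
Reaction distance = 17.5000 × 1.8 = 31.500 m.
Braking distance = v²/(2a) = 306.250 / 14.400 = 21.267 m.
Total stopping distance = 31.500 + 21.267 = 52.767 m, vs 37 m available — it cannot stop in time and overshoots by 52.767 − 37 = 15.767 m.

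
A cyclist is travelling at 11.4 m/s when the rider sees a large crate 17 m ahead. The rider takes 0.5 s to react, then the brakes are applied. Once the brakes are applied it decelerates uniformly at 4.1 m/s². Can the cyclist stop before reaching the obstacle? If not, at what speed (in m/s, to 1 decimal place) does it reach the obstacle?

Reaction distance = 11.4000 × 0.5 = 5.700 m.
Braking distance needed to stop: v²/(2a) = 129.960 / 8.200 = 15.849 m, so total needed = 5.700 + 15.849 = 21.549 m > 17 m — it cannot stop.
Distance remaining when braking begins: 17 − 5.700 = 11.300 m.
v² = v₀² − 2a·d = 129.960 − 2 × 4.100 × 11.300 = 37.300 m²/s².
v = √37.300 = 6.107 m/s.

No — it strikes the obstacle at 6.1 m/s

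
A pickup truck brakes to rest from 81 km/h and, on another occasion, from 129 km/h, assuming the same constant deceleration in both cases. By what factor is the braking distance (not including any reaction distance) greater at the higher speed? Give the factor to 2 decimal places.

Braking distance d = v²/(2a), so with a fixed, d ∝ v².
Factor = (129/81)² = 1.5926² = 2.5364.

Factor ≈ 2.54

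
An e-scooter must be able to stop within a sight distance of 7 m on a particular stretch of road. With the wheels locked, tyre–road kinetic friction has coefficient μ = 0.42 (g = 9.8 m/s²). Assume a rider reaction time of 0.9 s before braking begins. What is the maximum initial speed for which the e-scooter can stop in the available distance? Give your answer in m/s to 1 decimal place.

Maximum speed ≈ 4.7 m/s

a = μg = 0.42 × 9.8 = 4.116 m/s².
Stopping distance: v·t_r + v²/(2a) = 7 with t_r = 0.9 s and a = 4.116 m/s².
So v² + 7.409 v − 57.62 = 0.
Positive root: v = −a·t_r + √((a·t_r)² + 2a·d) = −3.704 + √(13.720 + 57.62) = 4.7423 m/s.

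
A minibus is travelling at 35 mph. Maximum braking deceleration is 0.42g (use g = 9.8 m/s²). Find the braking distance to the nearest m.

35 mph × 0.44704 = 15.6464 m/s.
a = 0.42 × 9.8 = 4.116 m/s².
Braking distance = v²/(2a) = 15.6464² / (2 × 4.116) = 244.810 / 8.232 = 29.739 m.

Braking distance ≈ 30 m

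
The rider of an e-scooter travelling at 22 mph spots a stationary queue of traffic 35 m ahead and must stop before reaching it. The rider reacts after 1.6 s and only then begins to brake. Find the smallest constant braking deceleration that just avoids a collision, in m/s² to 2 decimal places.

Required deceleration ≈ 2.51 m/s²

22 mph × 0.44704 = 9.8349 m/s.
Distance covered during reaction = 9.8349 × 1.6 = 15.736 m.
Distance available for braking: 35 − 15.736 = 19.264 m.
v² = 2a·d ⇒ a = v²/(2d) = 9.8349² / (2 × 19.264) = 96.725 / 38.528 = 2.5105 m/s².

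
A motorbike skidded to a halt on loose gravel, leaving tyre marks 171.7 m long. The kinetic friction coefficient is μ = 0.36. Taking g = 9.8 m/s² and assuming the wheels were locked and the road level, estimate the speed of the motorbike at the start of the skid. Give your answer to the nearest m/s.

Initial speed ≈ 35 m/s

Deceleration a = μg = 0.36 × 9.8 = 3.528 m/s².
v = √(2a·d) = √(2 × 3.528 × 171.7) = √1211.515 = 34.8068 m/s.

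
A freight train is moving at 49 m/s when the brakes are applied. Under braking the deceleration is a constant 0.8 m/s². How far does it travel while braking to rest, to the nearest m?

Braking distance = v²/(2a) = 49.0000² / (2 × 0.800) = 2401.000 / 1.600 = 1500.625 m.

Braking distance ≈ 1501 m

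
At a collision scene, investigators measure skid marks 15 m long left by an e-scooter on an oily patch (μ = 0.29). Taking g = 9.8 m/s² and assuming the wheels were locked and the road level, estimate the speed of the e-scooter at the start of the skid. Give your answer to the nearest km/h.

Deceleration a = μg = 0.29 × 9.8 = 2.842 m/s².
v = √(2a·d) = √(2 × 2.842 × 15) = √85.260 = 9.2336 m/s.
= 9.2336 × 3.6 = 33.241 km/h.

Initial speed ≈ 33 km/h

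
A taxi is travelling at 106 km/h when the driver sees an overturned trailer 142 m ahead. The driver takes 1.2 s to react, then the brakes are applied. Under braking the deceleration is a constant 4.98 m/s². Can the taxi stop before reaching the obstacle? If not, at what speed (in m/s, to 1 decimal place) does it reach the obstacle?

106 km/h ÷ 3.6 = 29.4444 m/s.
Reaction distance = 29.4444 × 1.2 = 35.333 m.
Braking distance = v²/(2a) = 866.973 / 9.960 = 87.045 m.
Total stopping distance = 35.333 + 87.045 = 122.378 m, vs 142 m available — it stops with 142 − 122.378 = 19.622 m to spare.

Yes — it stops about 19.6 m short of the obstacle, so it never reaches it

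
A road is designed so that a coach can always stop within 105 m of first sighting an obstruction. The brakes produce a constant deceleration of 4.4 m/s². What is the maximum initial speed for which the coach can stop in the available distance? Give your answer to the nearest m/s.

v²/(2a) = d ⇒ v = √(2 × 4.400 × 105) = √924.00 = 30.3974 m/s.

Maximum speed ≈ 30 m/s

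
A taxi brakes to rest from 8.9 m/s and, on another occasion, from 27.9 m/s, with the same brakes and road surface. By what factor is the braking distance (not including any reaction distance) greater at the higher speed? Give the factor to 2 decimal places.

Braking distance d = v²/(2a), so with a fixed, d ∝ v².
Factor = (27.9/8.9)² = 3.1348² = 9.8270.

Factor ≈ 9.83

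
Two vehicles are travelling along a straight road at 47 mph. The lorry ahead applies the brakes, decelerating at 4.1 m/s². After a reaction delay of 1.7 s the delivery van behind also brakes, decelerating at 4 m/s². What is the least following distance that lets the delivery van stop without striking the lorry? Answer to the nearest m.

47 mph × 0.44704 = 21.0109 m/s.
Leader travels v²/(2a_L) = 441.458 / 8.200 = 53.836 m before stopping.
Follower covers v·t_r = 21.0109 × 1.7 = 35.719 m while reacting, then v²/(2a_F) = 441.458 / 8.000 = 55.182 m while braking, for a total of 35.719 + 55.182 = 90.901 m.
Since a_F ≤ a_L and the follower starts braking later, the follower is never slower than the leader, so the closest approach is when both have stopped.
Minimum gap = 90.901 − 53.836 = 37.065 m.

Minimum gap ≈ 37 m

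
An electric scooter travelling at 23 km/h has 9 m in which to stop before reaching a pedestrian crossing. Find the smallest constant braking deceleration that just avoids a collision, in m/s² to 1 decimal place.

23 km/h ÷ 3.6 = 6.3889 m/s.
v² = 2a·d ⇒ a = v²/(2d) = 6.3889² / (2 × 9.000) = 40.818 / 18.000 = 2.2677 m/s².

Required deceleration ≈ 2.3 m/s²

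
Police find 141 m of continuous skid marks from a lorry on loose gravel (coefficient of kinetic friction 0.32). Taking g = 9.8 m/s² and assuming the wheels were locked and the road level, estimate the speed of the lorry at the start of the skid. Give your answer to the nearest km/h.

Deceleration a = μg = 0.32 × 9.8 = 3.136 m/s².
v = √(2a·d) = √(2 × 3.136 × 141) = √884.352 = 29.7381 m/s.
= 29.7381 × 3.6 = 107.057 km/h.

Initial speed ≈ 107 km/h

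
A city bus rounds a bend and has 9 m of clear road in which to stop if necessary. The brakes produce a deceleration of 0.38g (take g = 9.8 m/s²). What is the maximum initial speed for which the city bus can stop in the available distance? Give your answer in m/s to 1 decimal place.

Maximum speed ≈ 8.2 m/s

a = 0.38 × 9.8 = 3.724 m/s².
v²/(2a) = d ⇒ v = √(2 × 3.724 × 9) = √67.03 = 8.1872 m/s.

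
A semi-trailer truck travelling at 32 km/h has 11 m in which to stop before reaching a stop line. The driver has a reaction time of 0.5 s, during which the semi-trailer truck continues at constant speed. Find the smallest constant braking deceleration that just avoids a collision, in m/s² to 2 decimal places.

32 km/h ÷ 3.6 = 8.8889 m/s.
Distance covered during reaction = 8.8889 × 0.5 = 4.444 m.
Distance available for braking: 11 − 4.444 = 6.556 m.
v² = 2a·d ⇒ a = v²/(2d) = 8.8889² / (2 × 6.556) = 79.013 / 13.112 = 6.0260 m/s².

Required deceleration ≈ 6.03 m/s²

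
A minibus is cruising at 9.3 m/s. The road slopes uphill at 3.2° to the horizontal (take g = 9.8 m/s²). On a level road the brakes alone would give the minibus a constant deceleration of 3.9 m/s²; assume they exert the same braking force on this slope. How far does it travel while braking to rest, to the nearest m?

Braking distance ≈ 10 m

Gravity along the uphill slope adds to the braking deceleration: a_eff = 3.900 + 9.8·sin 3.2° = 3.900 + 0.547 = 4.447 m/s².
Braking distance = v²/(2a) = 9.3000² / (2 × 4.447) = 86.490 / 8.894 = 9.725 m.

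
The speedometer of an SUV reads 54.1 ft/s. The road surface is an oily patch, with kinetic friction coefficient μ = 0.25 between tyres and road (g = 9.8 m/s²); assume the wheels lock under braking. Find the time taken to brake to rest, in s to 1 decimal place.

Braking time ≈ 6.7 s

54.1 ft/s × 0.3048 = 16.4897 m/s.
a = μg = 0.25 × 9.8 = 2.450 m/s².
Braking time = v/a = 16.4897 / 2.450 = 6.730 s.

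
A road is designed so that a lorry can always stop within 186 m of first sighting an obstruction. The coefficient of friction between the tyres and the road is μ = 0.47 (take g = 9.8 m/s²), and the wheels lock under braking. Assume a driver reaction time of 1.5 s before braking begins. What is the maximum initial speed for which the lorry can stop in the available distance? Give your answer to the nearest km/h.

Maximum speed ≈ 126 km/h

a = μg = 0.47 × 9.8 = 4.606 m/s².
Stopping distance: v·t_r + v²/(2a) = 186 with t_r = 1.5 s and a = 4.606 m/s².
So v² + 13.818 v − 1713.43 = 0.
Positive root: v = −a·t_r + √((a·t_r)² + 2a·d) = −6.909 + √(47.734 + 1713.43) = 35.0572 m/s.
35.0572 m/s × 3.6 = 126.206 km/h.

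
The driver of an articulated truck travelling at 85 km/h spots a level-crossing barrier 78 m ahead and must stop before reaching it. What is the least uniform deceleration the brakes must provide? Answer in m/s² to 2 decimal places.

Required deceleration ≈ 3.57 m/s²

85 km/h ÷ 3.6 = 23.6111 m/s.
v² = 2a·d ⇒ a = v²/(2d) = 23.6111² / (2 × 78.000) = 557.484 / 156.000 = 3.5736 m/s².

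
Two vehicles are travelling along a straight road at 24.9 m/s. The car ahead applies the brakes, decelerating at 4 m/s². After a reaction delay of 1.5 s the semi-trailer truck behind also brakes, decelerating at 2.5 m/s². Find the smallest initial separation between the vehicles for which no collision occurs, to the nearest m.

Minimum gap ≈ 84 m

Leader travels v²/(2a_L) = 620.010 / 8.000 = 77.501 m before stopping.
Follower covers v·t_r = 24.9000 × 1.5 = 37.350 m while reacting, then v²/(2a_F) = 620.010 / 5.000 = 124.002 m while braking, for a total of 37.350 + 124.002 = 161.352 m.
Since a_F ≤ a_L and the follower starts braking later, the follower is never slower than the leader, so the closest approach is when both have stopped.
Minimum gap = 161.352 − 77.501 = 83.851 m.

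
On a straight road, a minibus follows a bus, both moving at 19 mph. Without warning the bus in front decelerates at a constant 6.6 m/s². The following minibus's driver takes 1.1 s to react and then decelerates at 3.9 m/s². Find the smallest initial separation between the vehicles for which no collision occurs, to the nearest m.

19 mph × 0.44704 = 8.4938 m/s.
Leader travels v²/(2a_L) = 72.145 / 13.200 = 5.466 m before stopping.
Follower covers v·t_r = 8.4938 × 1.1 = 9.343 m while reacting, then v²/(2a_F) = 72.145 / 7.800 = 9.249 m while braking, for a total of 9.343 + 9.249 = 18.592 m.
Since a_F ≤ a_L and the follower starts braking later, the follower is never slower than the leader, so the closest approach is when both have stopped.
Minimum gap = 18.592 − 5.466 = 13.126 m.

Minimum gap ≈ 13 m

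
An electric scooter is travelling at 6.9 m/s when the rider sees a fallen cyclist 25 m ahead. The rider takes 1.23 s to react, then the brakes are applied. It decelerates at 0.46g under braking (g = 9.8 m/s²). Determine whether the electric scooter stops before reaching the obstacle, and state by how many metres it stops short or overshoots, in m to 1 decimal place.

Yes — it stops 11.2 m short of the obstacle

a = 0.46 × 9.8 = 4.508 m/s².
Reaction distance = 6.9000 × 1.23 = 8.487 m.
Braking distance = v²/(2a) = 47.610 / 9.016 = 5.281 m.
Total stopping distance = 8.487 + 5.281 = 13.768 m, vs 25 m available — it stops with 25 − 13.768 = 11.232 m to spare.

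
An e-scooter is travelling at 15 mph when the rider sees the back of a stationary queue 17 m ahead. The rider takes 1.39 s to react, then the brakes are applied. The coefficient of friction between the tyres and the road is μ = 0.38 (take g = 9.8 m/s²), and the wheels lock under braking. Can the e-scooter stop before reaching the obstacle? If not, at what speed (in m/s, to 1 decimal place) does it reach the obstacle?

Yes — it stops about 1.6 m short of the obstacle, so it never reaches it

15 mph × 0.44704 = 6.7056 m/s.
a = μg = 0.38 × 9.8 = 3.724 m/s².
Reaction distance = 6.7056 × 1.39 = 9.321 m.
Braking distance = v²/(2a) = 44.965 / 7.448 = 6.037 m.
Total stopping distance = 9.321 + 6.037 = 15.358 m, vs 17 m available — it stops with 17 − 15.358 = 1.642 m to spare.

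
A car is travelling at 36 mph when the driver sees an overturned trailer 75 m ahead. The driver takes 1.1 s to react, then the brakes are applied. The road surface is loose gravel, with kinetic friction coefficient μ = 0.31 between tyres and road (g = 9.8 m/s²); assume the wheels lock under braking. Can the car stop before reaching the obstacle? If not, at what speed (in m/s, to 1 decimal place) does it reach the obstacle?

36 mph × 0.44704 = 16.0934 m/s.
a = μg = 0.31 × 9.8 = 3.038 m/s².
Reaction distance = 16.0934 × 1.1 = 17.703 m.
Braking distance = v²/(2a) = 258.998 / 6.076 = 42.626 m.
Total stopping distance = 17.703 + 42.626 = 60.329 m, vs 75 m available — it stops with 75 − 60.329 = 14.671 m to spare.

Yes — it stops about 14.7 m short of the obstacle, so it never reaches it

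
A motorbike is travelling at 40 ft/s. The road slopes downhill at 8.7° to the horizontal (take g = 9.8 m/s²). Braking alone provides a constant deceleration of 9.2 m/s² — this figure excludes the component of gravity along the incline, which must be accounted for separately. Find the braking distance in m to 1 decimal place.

Braking distance ≈ 9.6 m

40 ft/s × 0.3048 = 12.1920 m/s.
Gravity along the downhill slope reduces the braking deceleration: a_eff = 9.200 − 9.8·sin 8.7° = 9.200 − 1.482 = 7.718 m/s².
Braking distance = v²/(2a) = 12.1920² / (2 × 7.718) = 148.645 / 15.436 = 9.630 m.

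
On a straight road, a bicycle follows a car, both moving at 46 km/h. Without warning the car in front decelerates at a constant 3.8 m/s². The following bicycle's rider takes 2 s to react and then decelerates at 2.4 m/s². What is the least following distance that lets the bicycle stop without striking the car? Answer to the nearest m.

Minimum gap ≈ 38 m

46 km/h ÷ 3.6 = 12.7778 m/s.
Leader travels v²/(2a_L) = 163.272 / 7.600 = 21.483 m before stopping.
Follower covers v·t_r = 12.7778 × 2 = 25.556 m while reacting, then v²/(2a_F) = 163.272 / 4.800 = 34.015 m while braking, for a total of 25.556 + 34.015 = 59.571 m.
Since a_F ≤ a_L and the follower starts braking later, the follower is never slower than the leader, so the closest approach is when both have stopped.
Minimum gap = 59.571 − 21.483 = 38.088 m.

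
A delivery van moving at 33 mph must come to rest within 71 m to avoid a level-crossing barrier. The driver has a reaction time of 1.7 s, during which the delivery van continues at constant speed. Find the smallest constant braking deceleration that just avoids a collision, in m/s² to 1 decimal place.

Required deceleration ≈ 2.4 m/s²

33 mph × 0.44704 = 14.7523 m/s.
Distance covered during reaction = 14.7523 × 1.7 = 25.079 m.
Distance available for braking: 71 − 25.079 = 45.921 m.
v² = 2a·d ⇒ a = v²/(2d) = 14.7523² / (2 × 45.921) = 217.630 / 91.842 = 2.3696 m/s².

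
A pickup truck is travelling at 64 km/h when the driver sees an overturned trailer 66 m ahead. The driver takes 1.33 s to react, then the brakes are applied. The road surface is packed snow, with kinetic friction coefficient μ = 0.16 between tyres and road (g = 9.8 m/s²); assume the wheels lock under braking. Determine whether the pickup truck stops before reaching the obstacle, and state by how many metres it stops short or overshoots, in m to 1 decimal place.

No — it overshoots by 58.4 m

64 km/h ÷ 3.6 = 17.7778 m/s.
a = μg = 0.16 × 9.8 = 1.568 m/s².
Reaction distance = 17.7778 × 1.33 = 23.644 m.
Braking distance = v²/(2a) = 316.050 / 3.136 = 100.781 m.
Total stopping distance = 23.644 + 100.781 = 124.425 m, vs 66 m available — it cannot stop in time and overshoots by 124.425 − 66 = 58.425 m.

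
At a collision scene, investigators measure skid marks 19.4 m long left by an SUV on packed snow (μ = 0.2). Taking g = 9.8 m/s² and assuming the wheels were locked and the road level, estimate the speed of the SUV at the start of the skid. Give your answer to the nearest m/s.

Deceleration a = μg = 0.2 × 9.8 = 1.960 m/s².
v = √(2a·d) = √(2 × 1.960 × 19.4) = √76.048 = 8.7206 m/s.

Initial speed ≈ 9 m/s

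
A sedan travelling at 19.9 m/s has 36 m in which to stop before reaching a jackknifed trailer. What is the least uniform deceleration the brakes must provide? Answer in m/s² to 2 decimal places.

v² = 2a·d ⇒ a = v²/(2d) = 19.9000² / (2 × 36.000) = 396.010 / 72.000 = 5.5001 m/s².

Required deceleration ≈ 5.50 m/s²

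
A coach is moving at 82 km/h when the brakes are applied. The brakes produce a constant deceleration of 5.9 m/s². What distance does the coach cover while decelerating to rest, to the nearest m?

82 km/h ÷ 3.6 = 22.7778 m/s.
Braking distance = v²/(2a) = 22.7778² / (2 × 5.900) = 518.828 / 11.800 = 43.968 m.

Braking distance ≈ 44 m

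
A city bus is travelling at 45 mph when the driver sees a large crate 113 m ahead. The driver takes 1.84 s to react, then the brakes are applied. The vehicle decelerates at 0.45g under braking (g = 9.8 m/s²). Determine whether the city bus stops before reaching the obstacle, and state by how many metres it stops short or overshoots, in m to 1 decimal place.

Yes — it stops 30.1 m short of the obstacle

45 mph × 0.44704 = 20.1168 m/s.
a = 0.45 × 9.8 = 4.410 m/s².
Reaction distance = 20.1168 × 1.84 = 37.015 m.
Braking distance = v²/(2a) = 404.686 / 8.820 = 45.883 m.
Total stopping distance = 37.015 + 45.883 = 82.898 m, vs 113 m available — it stops with 113 − 82.898 = 30.102 m to spare.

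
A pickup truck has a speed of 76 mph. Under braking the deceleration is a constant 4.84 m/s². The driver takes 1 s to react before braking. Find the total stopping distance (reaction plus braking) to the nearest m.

76 mph × 0.44704 = 33.9750 m/s.
Reaction distance = v·t_r = 33.9750 × 1 = 33.975 m.
Braking distance = v²/(2a) = 33.9750² / (2 × 4.840) = 1154.301 / 9.680 = 119.246 m.
Total = 33.975 + 119.246 = 153.221 m.

Total stopping distance ≈ 153 m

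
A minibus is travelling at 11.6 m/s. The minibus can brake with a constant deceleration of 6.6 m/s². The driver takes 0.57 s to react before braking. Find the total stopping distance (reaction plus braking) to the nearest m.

Total stopping distance ≈ 17 m

Reaction distance = v·t_r = 11.6000 × 0.57 = 6.612 m.
Braking distance = v²/(2a) = 11.6000² / (2 × 6.600) = 134.560 / 13.200 = 10.194 m.
Total = 6.612 + 10.194 = 16.806 m.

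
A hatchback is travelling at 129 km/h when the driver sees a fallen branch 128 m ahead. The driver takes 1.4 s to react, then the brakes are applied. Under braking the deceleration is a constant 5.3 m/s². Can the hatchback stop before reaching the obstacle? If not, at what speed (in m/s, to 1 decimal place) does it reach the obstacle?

No — it strikes the obstacle at 21.4 m/s

129 km/h ÷ 3.6 = 35.8333 m/s.
Reaction distance = 35.8333 × 1.4 = 50.167 m.
Braking distance needed to stop: v²/(2a) = 1284.025 / 10.600 = 121.134 m, so total needed = 50.167 + 121.134 = 171.301 m > 128 m — it cannot stop.
Distance remaining when braking begins: 128 − 50.167 = 77.833 m.
v² = v₀² − 2a·d = 1284.025 − 2 × 5.300 × 77.833 = 458.995 m²/s².
v = √458.995 = 21.424 m/s.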